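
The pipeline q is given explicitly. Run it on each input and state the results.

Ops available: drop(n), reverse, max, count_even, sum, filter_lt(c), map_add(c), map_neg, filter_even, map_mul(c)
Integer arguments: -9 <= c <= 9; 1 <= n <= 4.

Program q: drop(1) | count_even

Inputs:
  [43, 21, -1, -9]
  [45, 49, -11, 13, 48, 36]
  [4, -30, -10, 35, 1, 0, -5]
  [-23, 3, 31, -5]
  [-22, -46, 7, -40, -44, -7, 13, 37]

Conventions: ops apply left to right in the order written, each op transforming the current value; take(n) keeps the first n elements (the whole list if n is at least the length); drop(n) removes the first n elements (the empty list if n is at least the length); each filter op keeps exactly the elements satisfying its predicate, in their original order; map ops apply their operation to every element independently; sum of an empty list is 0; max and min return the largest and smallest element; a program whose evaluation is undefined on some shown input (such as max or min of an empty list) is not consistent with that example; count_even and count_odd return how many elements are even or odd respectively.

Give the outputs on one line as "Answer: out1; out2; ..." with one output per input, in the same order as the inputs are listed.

Execution, op by op:
  [43, 21, -1, -9] -> [21, -1, -9] -> 0
  [45, 49, -11, 13, 48, 36] -> [49, -11, 13, 48, 36] -> 2
  [4, -30, -10, 35, 1, 0, -5] -> [-30, -10, 35, 1, 0, -5] -> 3
  [-23, 3, 31, -5] -> [3, 31, -5] -> 0
  [-22, -46, 7, -40, -44, -7, 13, 37] -> [-46, 7, -40, -44, -7, 13, 37] -> 3

0; 2; 3; 0; 3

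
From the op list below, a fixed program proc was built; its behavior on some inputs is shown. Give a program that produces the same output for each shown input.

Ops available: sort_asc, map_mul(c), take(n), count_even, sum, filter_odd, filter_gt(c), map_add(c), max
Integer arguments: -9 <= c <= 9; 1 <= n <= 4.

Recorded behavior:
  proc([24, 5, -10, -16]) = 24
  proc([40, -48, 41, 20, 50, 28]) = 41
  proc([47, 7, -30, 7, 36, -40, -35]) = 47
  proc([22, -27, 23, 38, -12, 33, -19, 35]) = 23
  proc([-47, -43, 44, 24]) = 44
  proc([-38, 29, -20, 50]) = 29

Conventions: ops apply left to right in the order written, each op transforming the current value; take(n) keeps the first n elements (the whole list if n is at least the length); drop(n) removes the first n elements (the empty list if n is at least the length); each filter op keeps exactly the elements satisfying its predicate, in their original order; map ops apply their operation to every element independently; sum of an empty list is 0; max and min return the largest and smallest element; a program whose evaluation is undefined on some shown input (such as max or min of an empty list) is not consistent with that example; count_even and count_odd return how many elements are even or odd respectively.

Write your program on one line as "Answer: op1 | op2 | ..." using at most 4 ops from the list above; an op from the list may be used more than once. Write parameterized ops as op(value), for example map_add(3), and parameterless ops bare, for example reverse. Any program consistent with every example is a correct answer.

take(3) | sort_asc | filter_gt(0) | max

Check, running the answer program on each example:
  [24, 5, -10, -16] -> [24, 5, -10] -> [-10, 5, 24] -> [5, 24] -> 24
  [40, -48, 41, 20, 50, 28] -> [40, -48, 41] -> [-48, 40, 41] -> [40, 41] -> 41
  [47, 7, -30, 7, 36, -40, -35] -> [47, 7, -30] -> [-30, 7, 47] -> [7, 47] -> 47
  [22, -27, 23, 38, -12, 33, -19, 35] -> [22, -27, 23] -> [-27, 22, 23] -> [22, 23] -> 23
  [-47, -43, 44, 24] -> [-47, -43, 44] -> [-47, -43, 44] -> [44] -> 44
  [-38, 29, -20, 50] -> [-38, 29, -20] -> [-38, -20, 29] -> [29] -> 29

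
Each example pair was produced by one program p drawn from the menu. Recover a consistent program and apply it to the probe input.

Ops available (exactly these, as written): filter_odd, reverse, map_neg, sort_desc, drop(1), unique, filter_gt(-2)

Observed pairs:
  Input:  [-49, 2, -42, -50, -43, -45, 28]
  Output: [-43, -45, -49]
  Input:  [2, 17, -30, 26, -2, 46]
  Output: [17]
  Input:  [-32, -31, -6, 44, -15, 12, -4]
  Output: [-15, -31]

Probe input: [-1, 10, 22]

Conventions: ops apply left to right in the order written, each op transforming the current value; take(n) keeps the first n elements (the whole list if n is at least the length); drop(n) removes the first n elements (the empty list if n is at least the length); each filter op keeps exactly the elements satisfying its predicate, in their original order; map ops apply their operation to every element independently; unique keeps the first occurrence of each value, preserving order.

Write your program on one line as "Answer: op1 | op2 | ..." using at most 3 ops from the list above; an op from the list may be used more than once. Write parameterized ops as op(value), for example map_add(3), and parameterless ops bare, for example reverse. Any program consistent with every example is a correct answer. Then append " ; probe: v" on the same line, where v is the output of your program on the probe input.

filter_odd | reverse | sort_desc ; probe: [-1]

Check, running the answer program on each example:
  [-49, 2, -42, -50, -43, -45, 28] -> [-49, -43, -45] -> [-45, -43, -49] -> [-43, -45, -49]
  [2, 17, -30, 26, -2, 46] -> [17] -> [17] -> [17]
  [-32, -31, -6, 44, -15, 12, -4] -> [-31, -15] -> [-15, -31] -> [-15, -31]
  probe: [-1, 10, 22] -> [-1] -> [-1] -> [-1]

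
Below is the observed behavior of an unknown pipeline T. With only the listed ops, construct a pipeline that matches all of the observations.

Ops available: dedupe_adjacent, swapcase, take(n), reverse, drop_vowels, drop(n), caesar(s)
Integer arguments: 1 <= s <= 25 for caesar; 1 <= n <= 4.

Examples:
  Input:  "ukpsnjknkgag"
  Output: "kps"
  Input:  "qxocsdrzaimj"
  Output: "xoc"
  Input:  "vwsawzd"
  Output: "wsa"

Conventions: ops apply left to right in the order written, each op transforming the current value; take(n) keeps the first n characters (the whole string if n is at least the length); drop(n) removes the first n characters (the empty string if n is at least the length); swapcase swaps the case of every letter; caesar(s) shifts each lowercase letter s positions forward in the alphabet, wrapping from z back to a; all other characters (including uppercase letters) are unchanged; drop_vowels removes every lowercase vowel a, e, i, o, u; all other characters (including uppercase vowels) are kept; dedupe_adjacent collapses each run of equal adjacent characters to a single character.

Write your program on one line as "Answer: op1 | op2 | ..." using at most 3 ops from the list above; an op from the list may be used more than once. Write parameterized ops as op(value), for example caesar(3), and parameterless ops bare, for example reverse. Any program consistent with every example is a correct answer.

drop(1) | take(3)

Check, running the answer program on each example:
  "ukpsnjknkgag" -> "kpsnjknkgag" -> "kps"
  "qxocsdrzaimj" -> "xocsdrzaimj" -> "xoc"
  "vwsawzd" -> "wsawzd" -> "wsa"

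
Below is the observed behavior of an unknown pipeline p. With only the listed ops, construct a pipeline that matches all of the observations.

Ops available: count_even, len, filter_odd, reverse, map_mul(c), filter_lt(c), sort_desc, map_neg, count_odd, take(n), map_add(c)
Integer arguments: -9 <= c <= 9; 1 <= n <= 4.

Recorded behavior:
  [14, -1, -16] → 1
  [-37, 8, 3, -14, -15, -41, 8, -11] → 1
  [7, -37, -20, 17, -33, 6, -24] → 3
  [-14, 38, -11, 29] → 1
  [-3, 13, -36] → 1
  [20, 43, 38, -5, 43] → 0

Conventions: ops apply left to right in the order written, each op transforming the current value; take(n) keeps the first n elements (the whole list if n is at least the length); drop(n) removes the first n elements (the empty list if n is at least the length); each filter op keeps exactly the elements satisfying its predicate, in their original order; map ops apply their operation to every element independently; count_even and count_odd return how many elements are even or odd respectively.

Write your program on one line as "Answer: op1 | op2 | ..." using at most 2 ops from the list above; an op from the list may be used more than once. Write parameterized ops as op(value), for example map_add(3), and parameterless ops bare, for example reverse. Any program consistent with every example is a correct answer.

filter_lt(8) | count_even

Check, running the answer program on each example:
  [14, -1, -16] -> [-1, -16] -> 1
  [-37, 8, 3, -14, -15, -41, 8, -11] -> [-37, 3, -14, -15, -41, -11] -> 1
  [7, -37, -20, 17, -33, 6, -24] -> [7, -37, -20, -33, 6, -24] -> 3
  [-14, 38, -11, 29] -> [-14, -11] -> 1
  [-3, 13, -36] -> [-3, -36] -> 1
  [20, 43, 38, -5, 43] -> [-5] -> 0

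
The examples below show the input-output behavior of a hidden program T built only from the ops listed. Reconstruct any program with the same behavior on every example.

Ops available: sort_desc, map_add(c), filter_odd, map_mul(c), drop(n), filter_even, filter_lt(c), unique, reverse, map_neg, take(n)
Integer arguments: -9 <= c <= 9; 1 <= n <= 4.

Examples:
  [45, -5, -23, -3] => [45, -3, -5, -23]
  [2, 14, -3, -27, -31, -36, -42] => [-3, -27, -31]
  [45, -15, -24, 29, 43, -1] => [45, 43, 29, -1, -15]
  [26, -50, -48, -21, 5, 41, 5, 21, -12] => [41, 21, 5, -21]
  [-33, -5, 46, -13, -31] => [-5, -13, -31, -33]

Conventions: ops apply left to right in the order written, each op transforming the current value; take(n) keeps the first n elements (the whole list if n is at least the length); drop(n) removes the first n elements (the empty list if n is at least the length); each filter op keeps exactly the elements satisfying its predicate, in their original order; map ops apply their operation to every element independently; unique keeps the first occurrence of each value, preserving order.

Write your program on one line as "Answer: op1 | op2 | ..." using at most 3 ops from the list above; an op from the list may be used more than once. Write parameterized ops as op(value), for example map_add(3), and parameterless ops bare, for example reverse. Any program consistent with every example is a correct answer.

sort_desc | unique | filter_odd

Check, running the answer program on each example:
  [45, -5, -23, -3] -> [45, -3, -5, -23] -> [45, -3, -5, -23] -> [45, -3, -5, -23]
  [2, 14, -3, -27, -31, -36, -42] -> [14, 2, -3, -27, -31, -36, -42] -> [14, 2, -3, -27, -31, -36, -42] -> [-3, -27, -31]
  [45, -15, -24, 29, 43, -1] -> [45, 43, 29, -1, -15, -24] -> [45, 43, 29, -1, -15, -24] -> [45, 43, 29, -1, -15]
  [26, -50, -48, -21, 5, 41, 5, 21, -12] -> [41, 26, 21, 5, 5, -12, -21, -48, -50] -> [41, 26, 21, 5, -12, -21, -48, -50] -> [41, 21, 5, -21]
  [-33, -5, 46, -13, -31] -> [46, -5, -13, -31, -33] -> [46, -5, -13, -31, -33] -> [-5, -13, -31, -33]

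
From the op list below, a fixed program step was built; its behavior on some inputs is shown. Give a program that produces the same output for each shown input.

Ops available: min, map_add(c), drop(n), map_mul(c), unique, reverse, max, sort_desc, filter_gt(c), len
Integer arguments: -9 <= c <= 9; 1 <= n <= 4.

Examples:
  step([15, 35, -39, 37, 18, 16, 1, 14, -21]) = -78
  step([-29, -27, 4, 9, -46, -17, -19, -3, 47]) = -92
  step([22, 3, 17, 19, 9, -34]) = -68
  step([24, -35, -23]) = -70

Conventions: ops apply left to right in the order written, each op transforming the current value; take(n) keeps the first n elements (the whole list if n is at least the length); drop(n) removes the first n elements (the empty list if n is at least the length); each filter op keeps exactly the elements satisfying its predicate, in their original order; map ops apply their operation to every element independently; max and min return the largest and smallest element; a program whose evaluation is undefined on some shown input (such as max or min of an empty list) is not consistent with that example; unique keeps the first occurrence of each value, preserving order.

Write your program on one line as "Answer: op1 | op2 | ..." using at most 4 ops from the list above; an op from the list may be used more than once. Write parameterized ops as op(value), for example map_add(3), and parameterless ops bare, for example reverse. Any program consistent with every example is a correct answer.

reverse | map_mul(2) | min

Check, running the answer program on each example:
  [15, 35, -39, 37, 18, 16, 1, 14, -21] -> [-21, 14, 1, 16, 18, 37, -39, 35, 15] -> [-42, 28, 2, 32, 36, 74, -78, 70, 30] -> -78
  [-29, -27, 4, 9, -46, -17, -19, -3, 47] -> [47, -3, -19, -17, -46, 9, 4, -27, -29] -> [94, -6, -38, -34, -92, 18, 8, -54, -58] -> -92
  [22, 3, 17, 19, 9, -34] -> [-34, 9, 19, 17, 3, 22] -> [-68, 18, 38, 34, 6, 44] -> -68
  [24, -35, -23] -> [-23, -35, 24] -> [-46, -70, 48] -> -70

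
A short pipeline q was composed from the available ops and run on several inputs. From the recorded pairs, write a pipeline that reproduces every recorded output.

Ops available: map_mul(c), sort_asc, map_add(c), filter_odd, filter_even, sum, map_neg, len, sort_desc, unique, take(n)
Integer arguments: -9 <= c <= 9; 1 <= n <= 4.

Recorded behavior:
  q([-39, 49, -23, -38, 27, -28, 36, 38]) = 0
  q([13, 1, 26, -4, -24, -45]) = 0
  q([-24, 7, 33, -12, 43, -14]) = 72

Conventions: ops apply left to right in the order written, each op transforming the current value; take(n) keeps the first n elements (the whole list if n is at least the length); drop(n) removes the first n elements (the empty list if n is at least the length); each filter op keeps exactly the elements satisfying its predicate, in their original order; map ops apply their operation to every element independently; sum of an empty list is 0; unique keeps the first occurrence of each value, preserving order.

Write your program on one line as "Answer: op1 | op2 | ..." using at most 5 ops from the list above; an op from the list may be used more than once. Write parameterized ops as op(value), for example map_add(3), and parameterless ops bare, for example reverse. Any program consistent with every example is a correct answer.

take(2) | map_mul(-3) | filter_even | sum

Check, running the answer program on each example:
  [-39, 49, -23, -38, 27, -28, 36, 38] -> [-39, 49] -> [117, -147] -> [] -> 0
  [13, 1, 26, -4, -24, -45] -> [13, 1] -> [-39, -3] -> [] -> 0
  [-24, 7, 33, -12, 43, -14] -> [-24, 7] -> [72, -21] -> [72] -> 72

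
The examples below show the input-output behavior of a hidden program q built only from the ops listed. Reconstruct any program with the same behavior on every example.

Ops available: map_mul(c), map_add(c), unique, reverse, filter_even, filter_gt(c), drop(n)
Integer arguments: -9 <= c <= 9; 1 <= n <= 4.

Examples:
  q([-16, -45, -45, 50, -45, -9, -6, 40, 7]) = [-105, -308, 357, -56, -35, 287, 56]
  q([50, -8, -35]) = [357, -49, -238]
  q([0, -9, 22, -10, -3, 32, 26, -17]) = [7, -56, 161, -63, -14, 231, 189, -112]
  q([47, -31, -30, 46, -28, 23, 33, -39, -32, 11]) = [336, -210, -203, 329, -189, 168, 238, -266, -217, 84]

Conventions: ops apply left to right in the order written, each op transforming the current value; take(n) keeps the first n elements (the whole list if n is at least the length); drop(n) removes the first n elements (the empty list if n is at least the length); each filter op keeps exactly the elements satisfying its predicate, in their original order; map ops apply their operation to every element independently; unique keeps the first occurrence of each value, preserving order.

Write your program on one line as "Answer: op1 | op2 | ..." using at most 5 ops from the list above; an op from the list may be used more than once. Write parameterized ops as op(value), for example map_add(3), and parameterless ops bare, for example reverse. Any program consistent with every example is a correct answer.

unique | map_add(3) | map_add(-2) | map_mul(7)

Check, running the answer program on each example:
  [-16, -45, -45, 50, -45, -9, -6, 40, 7] -> [-16, -45, 50, -9, -6, 40, 7] -> [-13, -42, 53, -6, -3, 43, 10] -> [-15, -44, 51, -8, -5, 41, 8] -> [-105, -308, 357, -56, -35, 287, 56]
  [50, -8, -35] -> [50, -8, -35] -> [53, -5, -32] -> [51, -7, -34] -> [357, -49, -238]
  [0, -9, 22, -10, -3, 32, 26, -17] -> [0, -9, 22, -10, -3, 32, 26, -17] -> [3, -6, 25, -7, 0, 35, 29, -14] -> [1, -8, 23, -9, -2, 33, 27, -16] -> [7, -56, 161, -63, -14, 231, 189, -112]
  [47, -31, -30, 46, -28, 23, 33, -39, -32, 11] -> [47, -31, -30, 46, -28, 23, 33, -39, -32, 11] -> [50, -28, -27, 49, -25, 26, 36, -36, -29, 14] -> [48, -30, -29, 47, -27, 24, 34, -38, -31, 12] -> [336, -210, -203, 329, -189, 168, 238, -266, -217, 84]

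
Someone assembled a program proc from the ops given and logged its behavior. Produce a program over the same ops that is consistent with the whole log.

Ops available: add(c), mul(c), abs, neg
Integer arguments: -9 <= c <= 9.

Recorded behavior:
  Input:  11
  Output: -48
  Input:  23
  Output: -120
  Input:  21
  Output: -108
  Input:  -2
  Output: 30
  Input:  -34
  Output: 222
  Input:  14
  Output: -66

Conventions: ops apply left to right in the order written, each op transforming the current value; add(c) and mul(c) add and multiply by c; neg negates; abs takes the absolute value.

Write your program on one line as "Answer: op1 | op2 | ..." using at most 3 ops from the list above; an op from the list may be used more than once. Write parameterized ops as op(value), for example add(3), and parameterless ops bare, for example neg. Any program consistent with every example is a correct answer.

mul(2) | add(-6) | mul(-3)

Check, running the answer program on each example:
  11 -> 22 -> 16 -> -48
  23 -> 46 -> 40 -> -120
  21 -> 42 -> 36 -> -108
  -2 -> -4 -> -10 -> 30
  -34 -> -68 -> -74 -> 222
  14 -> 28 -> 22 -> -66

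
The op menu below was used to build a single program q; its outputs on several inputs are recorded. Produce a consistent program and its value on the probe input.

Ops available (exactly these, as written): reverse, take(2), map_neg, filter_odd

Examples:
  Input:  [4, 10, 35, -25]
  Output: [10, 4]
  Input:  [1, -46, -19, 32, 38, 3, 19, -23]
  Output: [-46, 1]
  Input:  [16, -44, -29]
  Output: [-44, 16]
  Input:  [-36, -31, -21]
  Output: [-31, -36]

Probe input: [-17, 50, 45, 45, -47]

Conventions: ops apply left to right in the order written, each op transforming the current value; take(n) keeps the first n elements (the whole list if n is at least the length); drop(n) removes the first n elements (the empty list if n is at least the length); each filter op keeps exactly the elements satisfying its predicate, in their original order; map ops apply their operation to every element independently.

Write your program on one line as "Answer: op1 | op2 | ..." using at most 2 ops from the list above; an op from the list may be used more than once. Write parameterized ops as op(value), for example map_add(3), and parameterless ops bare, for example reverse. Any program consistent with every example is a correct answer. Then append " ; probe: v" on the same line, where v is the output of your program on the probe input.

take(2) | reverse ; probe: [50, -17]

Check, running the answer program on each example:
  [4, 10, 35, -25] -> [4, 10] -> [10, 4]
  [1, -46, -19, 32, 38, 3, 19, -23] -> [1, -46] -> [-46, 1]
  [16, -44, -29] -> [16, -44] -> [-44, 16]
  [-36, -31, -21] -> [-36, -31] -> [-31, -36]
  probe: [-17, 50, 45, 45, -47] -> [-17, 50] -> [50, -17]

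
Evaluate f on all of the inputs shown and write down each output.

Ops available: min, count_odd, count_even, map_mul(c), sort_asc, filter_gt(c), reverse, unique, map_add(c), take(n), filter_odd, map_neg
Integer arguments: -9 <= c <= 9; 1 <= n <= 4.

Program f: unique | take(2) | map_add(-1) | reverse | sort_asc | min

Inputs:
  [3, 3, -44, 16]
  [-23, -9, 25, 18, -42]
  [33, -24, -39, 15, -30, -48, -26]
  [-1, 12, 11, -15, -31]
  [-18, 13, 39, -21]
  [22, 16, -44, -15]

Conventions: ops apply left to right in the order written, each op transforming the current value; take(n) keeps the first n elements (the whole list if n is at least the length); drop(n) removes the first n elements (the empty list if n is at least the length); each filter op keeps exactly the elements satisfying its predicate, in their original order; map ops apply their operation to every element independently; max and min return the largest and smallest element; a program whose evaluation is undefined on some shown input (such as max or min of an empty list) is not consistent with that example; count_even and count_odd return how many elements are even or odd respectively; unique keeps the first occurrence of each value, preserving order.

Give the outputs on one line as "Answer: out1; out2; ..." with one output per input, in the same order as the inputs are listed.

-45; -24; -25; -2; -19; 15

Execution, op by op:
  [3, 3, -44, 16] -> [3, -44, 16] -> [3, -44] -> [2, -45] -> [-45, 2] -> [-45, 2] -> -45
  [-23, -9, 25, 18, -42] -> [-23, -9, 25, 18, -42] -> [-23, -9] -> [-24, -10] -> [-10, -24] -> [-24, -10] -> -24
  [33, -24, -39, 15, -30, -48, -26] -> [33, -24, -39, 15, -30, -48, -26] -> [33, -24] -> [32, -25] -> [-25, 32] -> [-25, 32] -> -25
  [-1, 12, 11, -15, -31] -> [-1, 12, 11, -15, -31] -> [-1, 12] -> [-2, 11] -> [11, -2] -> [-2, 11] -> -2
  [-18, 13, 39, -21] -> [-18, 13, 39, -21] -> [-18, 13] -> [-19, 12] -> [12, -19] -> [-19, 12] -> -19
  [22, 16, -44, -15] -> [22, 16, -44, -15] -> [22, 16] -> [21, 15] -> [15, 21] -> [15, 21] -> 15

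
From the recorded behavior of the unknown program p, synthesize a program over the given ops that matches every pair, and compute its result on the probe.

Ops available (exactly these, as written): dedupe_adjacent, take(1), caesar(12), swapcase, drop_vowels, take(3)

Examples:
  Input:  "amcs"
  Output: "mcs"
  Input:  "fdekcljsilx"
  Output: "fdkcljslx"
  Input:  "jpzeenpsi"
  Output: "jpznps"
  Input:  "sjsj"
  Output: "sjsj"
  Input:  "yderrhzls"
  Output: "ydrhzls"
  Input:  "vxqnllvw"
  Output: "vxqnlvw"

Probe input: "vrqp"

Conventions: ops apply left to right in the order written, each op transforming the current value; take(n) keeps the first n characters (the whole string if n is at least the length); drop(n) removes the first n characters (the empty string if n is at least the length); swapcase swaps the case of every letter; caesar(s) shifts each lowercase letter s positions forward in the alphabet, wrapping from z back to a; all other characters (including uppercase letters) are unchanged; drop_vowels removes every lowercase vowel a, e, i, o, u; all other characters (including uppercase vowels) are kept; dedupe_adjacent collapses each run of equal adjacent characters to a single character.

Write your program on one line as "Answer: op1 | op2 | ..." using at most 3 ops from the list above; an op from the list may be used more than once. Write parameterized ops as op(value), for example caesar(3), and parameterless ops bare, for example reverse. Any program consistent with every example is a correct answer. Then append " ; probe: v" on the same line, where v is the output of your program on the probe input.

drop_vowels | dedupe_adjacent ; probe: "vrqp"

Check, running the answer program on each example:
  "amcs" -> "mcs" -> "mcs"
  "fdekcljsilx" -> "fdkcljslx" -> "fdkcljslx"
  "jpzeenpsi" -> "jpznps" -> "jpznps"
  "sjsj" -> "sjsj" -> "sjsj"
  "yderrhzls" -> "ydrrhzls" -> "ydrhzls"
  "vxqnllvw" -> "vxqnllvw" -> "vxqnlvw"
  probe: "vrqp" -> "vrqp" -> "vrqp"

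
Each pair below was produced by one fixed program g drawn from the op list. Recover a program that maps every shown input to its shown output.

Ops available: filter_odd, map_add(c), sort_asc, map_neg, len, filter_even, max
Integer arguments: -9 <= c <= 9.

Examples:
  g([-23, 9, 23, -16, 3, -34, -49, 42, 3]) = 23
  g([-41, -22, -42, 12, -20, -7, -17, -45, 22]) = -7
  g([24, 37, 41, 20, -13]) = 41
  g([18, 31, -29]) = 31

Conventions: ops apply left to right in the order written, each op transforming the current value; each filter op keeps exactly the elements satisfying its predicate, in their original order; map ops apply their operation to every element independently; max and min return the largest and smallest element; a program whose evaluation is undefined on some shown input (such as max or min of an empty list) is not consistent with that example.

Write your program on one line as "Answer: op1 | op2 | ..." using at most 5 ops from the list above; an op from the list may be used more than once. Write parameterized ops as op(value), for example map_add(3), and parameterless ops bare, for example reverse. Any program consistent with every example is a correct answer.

map_neg | filter_odd | map_neg | max

Check, running the answer program on each example:
  [-23, 9, 23, -16, 3, -34, -49, 42, 3] -> [23, -9, -23, 16, -3, 34, 49, -42, -3] -> [23, -9, -23, -3, 49, -3] -> [-23, 9, 23, 3, -49, 3] -> 23
  [-41, -22, -42, 12, -20, -7, -17, -45, 22] -> [41, 22, 42, -12, 20, 7, 17, 45, -22] -> [41, 7, 17, 45] -> [-41, -7, -17, -45] -> -7
  [24, 37, 41, 20, -13] -> [-24, -37, -41, -20, 13] -> [-37, -41, 13] -> [37, 41, -13] -> 41
  [18, 31, -29] -> [-18, -31, 29] -> [-31, 29] -> [31, -29] -> 31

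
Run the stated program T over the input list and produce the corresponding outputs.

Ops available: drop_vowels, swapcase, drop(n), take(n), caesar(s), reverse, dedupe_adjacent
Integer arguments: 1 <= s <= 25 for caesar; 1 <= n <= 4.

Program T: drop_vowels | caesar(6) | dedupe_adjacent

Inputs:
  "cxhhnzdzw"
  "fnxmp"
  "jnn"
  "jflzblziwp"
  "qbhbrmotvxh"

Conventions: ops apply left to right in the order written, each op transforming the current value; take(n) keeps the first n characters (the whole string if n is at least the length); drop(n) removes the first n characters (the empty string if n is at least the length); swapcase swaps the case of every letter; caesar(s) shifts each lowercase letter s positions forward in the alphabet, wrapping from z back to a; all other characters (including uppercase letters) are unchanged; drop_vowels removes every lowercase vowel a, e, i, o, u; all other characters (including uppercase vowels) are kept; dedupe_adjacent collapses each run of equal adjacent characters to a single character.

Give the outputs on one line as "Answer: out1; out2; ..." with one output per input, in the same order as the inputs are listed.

"idntfjfc"; "ltdsv"; "pt"; "plrfhrfcv"; "whnhxszbdn"

Execution, op by op:
  "cxhhnzdzw" -> "cxhhnzdzw" -> "idnntfjfc" -> "idntfjfc"
  "fnxmp" -> "fnxmp" -> "ltdsv" -> "ltdsv"
  "jnn" -> "jnn" -> "ptt" -> "pt"
  "jflzblziwp" -> "jflzblzwp" -> "plrfhrfcv" -> "plrfhrfcv"
  "qbhbrmotvxh" -> "qbhbrmtvxh" -> "whnhxszbdn" -> "whnhxszbdn"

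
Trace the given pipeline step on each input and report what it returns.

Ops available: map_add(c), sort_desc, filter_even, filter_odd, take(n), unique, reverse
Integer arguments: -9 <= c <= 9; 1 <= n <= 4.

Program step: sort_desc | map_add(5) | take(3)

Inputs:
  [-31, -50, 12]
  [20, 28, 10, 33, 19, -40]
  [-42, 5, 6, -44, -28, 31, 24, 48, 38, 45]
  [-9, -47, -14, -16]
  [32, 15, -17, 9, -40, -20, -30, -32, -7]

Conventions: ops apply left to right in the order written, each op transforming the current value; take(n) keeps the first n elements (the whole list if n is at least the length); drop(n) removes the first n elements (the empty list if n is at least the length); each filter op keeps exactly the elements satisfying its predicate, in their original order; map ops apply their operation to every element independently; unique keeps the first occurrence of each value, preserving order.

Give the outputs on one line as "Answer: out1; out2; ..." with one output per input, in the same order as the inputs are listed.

Execution, op by op:
  [-31, -50, 12] -> [12, -31, -50] -> [17, -26, -45] -> [17, -26, -45]
  [20, 28, 10, 33, 19, -40] -> [33, 28, 20, 19, 10, -40] -> [38, 33, 25, 24, 15, -35] -> [38, 33, 25]
  [-42, 5, 6, -44, -28, 31, 24, 48, 38, 45] -> [48, 45, 38, 31, 24, 6, 5, -28, -42, -44] -> [53, 50, 43, 36, 29, 11, 10, -23, -37, -39] -> [53, 50, 43]
  [-9, -47, -14, -16] -> [-9, -14, -16, -47] -> [-4, -9, -11, -42] -> [-4, -9, -11]
  [32, 15, -17, 9, -40, -20, -30, -32, -7] -> [32, 15, 9, -7, -17, -20, -30, -32, -40] -> [37, 20, 14, -2, -12, -15, -25, -27, -35] -> [37, 20, 14]

[17, -26, -45]; [38, 33, 25]; [53, 50, 43]; [-4, -9, -11]; [37, 20, 14]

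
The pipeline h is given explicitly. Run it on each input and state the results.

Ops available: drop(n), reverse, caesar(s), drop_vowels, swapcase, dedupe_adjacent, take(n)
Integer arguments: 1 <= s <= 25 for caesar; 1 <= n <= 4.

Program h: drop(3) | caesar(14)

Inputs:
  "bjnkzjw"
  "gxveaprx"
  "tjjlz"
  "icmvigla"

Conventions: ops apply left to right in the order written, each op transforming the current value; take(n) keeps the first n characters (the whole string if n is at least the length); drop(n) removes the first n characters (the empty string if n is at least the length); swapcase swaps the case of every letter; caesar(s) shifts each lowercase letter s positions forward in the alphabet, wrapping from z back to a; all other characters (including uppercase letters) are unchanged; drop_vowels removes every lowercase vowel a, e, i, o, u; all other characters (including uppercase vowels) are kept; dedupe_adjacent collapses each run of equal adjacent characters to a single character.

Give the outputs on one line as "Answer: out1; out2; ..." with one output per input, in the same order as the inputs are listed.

"ynxk"; "sodfl"; "zn"; "jwuzo"

Execution, op by op:
  "bjnkzjw" -> "kzjw" -> "ynxk"
  "gxveaprx" -> "eaprx" -> "sodfl"
  "tjjlz" -> "lz" -> "zn"
  "icmvigla" -> "vigla" -> "jwuzo"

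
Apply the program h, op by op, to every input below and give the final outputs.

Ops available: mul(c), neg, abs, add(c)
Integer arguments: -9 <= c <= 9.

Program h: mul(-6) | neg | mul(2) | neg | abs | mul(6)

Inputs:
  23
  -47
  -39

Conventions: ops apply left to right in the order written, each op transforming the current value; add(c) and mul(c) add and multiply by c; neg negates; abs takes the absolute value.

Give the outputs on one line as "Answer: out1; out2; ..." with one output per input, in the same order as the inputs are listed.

Execution, op by op:
  23 -> -138 -> 138 -> 276 -> -276 -> 276 -> 1656
  -47 -> 282 -> -282 -> -564 -> 564 -> 564 -> 3384
  -39 -> 234 -> -234 -> -468 -> 468 -> 468 -> 2808

1656; 3384; 2808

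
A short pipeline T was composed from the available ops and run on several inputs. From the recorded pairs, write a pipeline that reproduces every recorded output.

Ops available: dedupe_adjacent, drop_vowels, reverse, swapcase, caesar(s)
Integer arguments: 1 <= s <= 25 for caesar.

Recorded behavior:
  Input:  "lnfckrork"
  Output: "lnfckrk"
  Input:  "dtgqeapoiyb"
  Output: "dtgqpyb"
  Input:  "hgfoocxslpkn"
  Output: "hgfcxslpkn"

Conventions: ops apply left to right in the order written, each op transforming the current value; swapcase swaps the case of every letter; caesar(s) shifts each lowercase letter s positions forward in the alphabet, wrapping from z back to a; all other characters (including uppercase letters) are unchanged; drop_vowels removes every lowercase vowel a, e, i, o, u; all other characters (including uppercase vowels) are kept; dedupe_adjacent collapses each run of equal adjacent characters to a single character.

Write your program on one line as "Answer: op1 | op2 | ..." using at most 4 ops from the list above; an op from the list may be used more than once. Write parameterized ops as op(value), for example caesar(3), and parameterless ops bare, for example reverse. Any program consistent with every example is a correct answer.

dedupe_adjacent | drop_vowels | dedupe_adjacent

Check, running the answer program on each example:
  "lnfckrork" -> "lnfckrork" -> "lnfckrrk" -> "lnfckrk"
  "dtgqeapoiyb" -> "dtgqeapoiyb" -> "dtgqpyb" -> "dtgqpyb"
  "hgfoocxslpkn" -> "hgfocxslpkn" -> "hgfcxslpkn" -> "hgfcxslpkn"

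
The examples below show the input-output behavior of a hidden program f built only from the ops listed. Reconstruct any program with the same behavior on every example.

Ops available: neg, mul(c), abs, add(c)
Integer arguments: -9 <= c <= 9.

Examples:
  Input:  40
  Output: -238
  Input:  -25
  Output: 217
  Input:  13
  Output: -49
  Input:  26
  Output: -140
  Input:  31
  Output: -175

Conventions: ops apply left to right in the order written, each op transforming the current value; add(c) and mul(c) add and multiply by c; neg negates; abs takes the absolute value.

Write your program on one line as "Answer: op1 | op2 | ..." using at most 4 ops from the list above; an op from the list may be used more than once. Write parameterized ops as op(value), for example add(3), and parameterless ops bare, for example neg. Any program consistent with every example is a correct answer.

add(-6) | neg | mul(-7) | neg

Check, running the answer program on each example:
  40 -> 34 -> -34 -> 238 -> -238
  -25 -> -31 -> 31 -> -217 -> 217
  13 -> 7 -> -7 -> 49 -> -49
  26 -> 20 -> -20 -> 140 -> -140
  31 -> 25 -> -25 -> 175 -> -175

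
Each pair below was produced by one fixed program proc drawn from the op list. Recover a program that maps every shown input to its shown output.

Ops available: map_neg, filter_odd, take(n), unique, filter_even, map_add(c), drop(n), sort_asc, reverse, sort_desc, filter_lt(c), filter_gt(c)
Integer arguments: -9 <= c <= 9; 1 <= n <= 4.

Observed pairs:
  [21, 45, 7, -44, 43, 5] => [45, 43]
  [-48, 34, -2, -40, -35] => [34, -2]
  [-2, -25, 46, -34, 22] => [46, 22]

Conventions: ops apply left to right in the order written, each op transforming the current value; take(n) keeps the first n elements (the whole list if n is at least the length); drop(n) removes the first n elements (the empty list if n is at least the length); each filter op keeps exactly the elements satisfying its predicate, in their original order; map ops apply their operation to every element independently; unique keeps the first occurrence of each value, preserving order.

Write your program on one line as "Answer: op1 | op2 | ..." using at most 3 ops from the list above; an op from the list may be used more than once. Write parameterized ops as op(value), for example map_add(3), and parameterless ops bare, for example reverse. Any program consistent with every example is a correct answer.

sort_asc | sort_desc | take(2)

Check, running the answer program on each example:
  [21, 45, 7, -44, 43, 5] -> [-44, 5, 7, 21, 43, 45] -> [45, 43, 21, 7, 5, -44] -> [45, 43]
  [-48, 34, -2, -40, -35] -> [-48, -40, -35, -2, 34] -> [34, -2, -35, -40, -48] -> [34, -2]
  [-2, -25, 46, -34, 22] -> [-34, -25, -2, 22, 46] -> [46, 22, -2, -25, -34] -> [46, 22]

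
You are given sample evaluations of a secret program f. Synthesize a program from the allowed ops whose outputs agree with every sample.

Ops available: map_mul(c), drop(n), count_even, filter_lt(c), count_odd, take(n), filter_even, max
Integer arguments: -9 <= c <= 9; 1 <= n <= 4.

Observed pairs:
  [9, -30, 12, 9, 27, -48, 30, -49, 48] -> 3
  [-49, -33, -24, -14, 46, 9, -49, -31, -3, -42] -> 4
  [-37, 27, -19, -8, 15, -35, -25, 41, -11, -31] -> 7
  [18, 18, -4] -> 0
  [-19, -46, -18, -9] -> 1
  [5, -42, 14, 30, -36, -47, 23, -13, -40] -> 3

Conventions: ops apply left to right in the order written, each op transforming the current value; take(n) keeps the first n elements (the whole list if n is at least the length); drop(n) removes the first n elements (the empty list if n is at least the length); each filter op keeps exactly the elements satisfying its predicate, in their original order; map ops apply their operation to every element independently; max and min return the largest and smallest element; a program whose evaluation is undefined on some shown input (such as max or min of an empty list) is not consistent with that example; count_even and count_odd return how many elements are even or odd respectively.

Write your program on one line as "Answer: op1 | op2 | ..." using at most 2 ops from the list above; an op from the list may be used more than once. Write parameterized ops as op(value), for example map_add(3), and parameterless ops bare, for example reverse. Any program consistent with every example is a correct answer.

drop(2) | count_odd

Check, running the answer program on each example:
  [9, -30, 12, 9, 27, -48, 30, -49, 48] -> [12, 9, 27, -48, 30, -49, 48] -> 3
  [-49, -33, -24, -14, 46, 9, -49, -31, -3, -42] -> [-24, -14, 46, 9, -49, -31, -3, -42] -> 4
  [-37, 27, -19, -8, 15, -35, -25, 41, -11, -31] -> [-19, -8, 15, -35, -25, 41, -11, -31] -> 7
  [18, 18, -4] -> [-4] -> 0
  [-19, -46, -18, -9] -> [-18, -9] -> 1
  [5, -42, 14, 30, -36, -47, 23, -13, -40] -> [14, 30, -36, -47, 23, -13, -40] -> 3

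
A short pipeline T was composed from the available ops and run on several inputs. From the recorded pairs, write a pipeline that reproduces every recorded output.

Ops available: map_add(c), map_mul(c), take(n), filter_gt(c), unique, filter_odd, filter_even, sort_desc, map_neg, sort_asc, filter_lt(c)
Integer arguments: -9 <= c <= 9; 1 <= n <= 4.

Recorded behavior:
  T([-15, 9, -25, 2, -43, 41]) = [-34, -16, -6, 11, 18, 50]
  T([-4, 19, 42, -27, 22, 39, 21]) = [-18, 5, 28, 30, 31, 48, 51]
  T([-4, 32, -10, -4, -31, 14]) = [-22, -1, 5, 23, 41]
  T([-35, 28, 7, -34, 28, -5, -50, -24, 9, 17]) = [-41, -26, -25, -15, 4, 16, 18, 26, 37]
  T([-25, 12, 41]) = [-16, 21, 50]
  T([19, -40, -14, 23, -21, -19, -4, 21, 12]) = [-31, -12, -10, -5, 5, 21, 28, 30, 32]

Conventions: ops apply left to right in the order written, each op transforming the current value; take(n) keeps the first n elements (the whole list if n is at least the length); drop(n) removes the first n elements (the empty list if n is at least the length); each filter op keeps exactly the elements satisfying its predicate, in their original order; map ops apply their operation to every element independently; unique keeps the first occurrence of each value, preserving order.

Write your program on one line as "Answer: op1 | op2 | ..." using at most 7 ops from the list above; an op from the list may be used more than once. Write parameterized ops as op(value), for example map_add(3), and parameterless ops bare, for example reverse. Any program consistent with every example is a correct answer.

sort_desc | map_neg | unique | sort_desc | map_neg | map_add(9)

Check, running the answer program on each example:
  [-15, 9, -25, 2, -43, 41] -> [41, 9, 2, -15, -25, -43] -> [-41, -9, -2, 15, 25, 43] -> [-41, -9, -2, 15, 25, 43] -> [43, 25, 15, -2, -9, -41] -> [-43, -25, -15, 2, 9, 41] -> [-34, -16, -6, 11, 18, 50]
  [-4, 19, 42, -27, 22, 39, 21] -> [42, 39, 22, 21, 19, -4, -27] -> [-42, -39, -22, -21, -19, 4, 27] -> [-42, -39, -22, -21, -19, 4, 27] -> [27, 4, -19, -21, -22, -39, -42] -> [-27, -4, 19, 21, 22, 39, 42] -> [-18, 5, 28, 30, 31, 48, 51]
  [-4, 32, -10, -4, -31, 14] -> [32, 14, -4, -4, -10, -31] -> [-32, -14, 4, 4, 10, 31] -> [-32, -14, 4, 10, 31] -> [31, 10, 4, -14, -32] -> [-31, -10, -4, 14, 32] -> [-22, -1, 5, 23, 41]
  [-35, 28, 7, -34, 28, -5, -50, -24, 9, 17] -> [28, 28, 17, 9, 7, -5, -24, -34, -35, -50] -> [-28, -28, -17, -9, -7, 5, 24, 34, 35, 50] -> [-28, -17, -9, -7, 5, 24, 34, 35, 50] -> [50, 35, 34, 24, 5, -7, -9, -17, -28] -> [-50, -35, -34, -24, -5, 7, 9, 17, 28] -> [-41, -26, -25, -15, 4, 16, 18, 26, 37]
  [-25, 12, 41] -> [41, 12, -25] -> [-41, -12, 25] -> [-41, -12, 25] -> [25, -12, -41] -> [-25, 12, 41] -> [-16, 21, 50]
  [19, -40, -14, 23, -21, -19, -4, 21, 12] -> [23, 21, 19, 12, -4, -14, -19, -21, -40] -> [-23, -21, -19, -12, 4, 14, 19, 21, 40] -> [-23, -21, -19, -12, 4, 14, 19, 21, 40] -> [40, 21, 19, 14, 4, -12, -19, -21, -23] -> [-40, -21, -19, -14, -4, 12, 19, 21, 23] -> [-31, -12, -10, -5, 5, 21, 28, 30, 32]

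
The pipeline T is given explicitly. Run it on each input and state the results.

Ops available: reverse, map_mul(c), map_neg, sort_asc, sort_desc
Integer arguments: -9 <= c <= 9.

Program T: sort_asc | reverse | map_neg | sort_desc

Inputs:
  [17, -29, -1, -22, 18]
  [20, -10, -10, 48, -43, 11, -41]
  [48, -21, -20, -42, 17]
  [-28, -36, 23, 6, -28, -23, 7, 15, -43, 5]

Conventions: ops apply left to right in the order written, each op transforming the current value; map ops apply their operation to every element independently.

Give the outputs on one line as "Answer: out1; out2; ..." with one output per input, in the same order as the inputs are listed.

Execution, op by op:
  [17, -29, -1, -22, 18] -> [-29, -22, -1, 17, 18] -> [18, 17, -1, -22, -29] -> [-18, -17, 1, 22, 29] -> [29, 22, 1, -17, -18]
  [20, -10, -10, 48, -43, 11, -41] -> [-43, -41, -10, -10, 11, 20, 48] -> [48, 20, 11, -10, -10, -41, -43] -> [-48, -20, -11, 10, 10, 41, 43] -> [43, 41, 10, 10, -11, -20, -48]
  [48, -21, -20, -42, 17] -> [-42, -21, -20, 17, 48] -> [48, 17, -20, -21, -42] -> [-48, -17, 20, 21, 42] -> [42, 21, 20, -17, -48]
  [-28, -36, 23, 6, -28, -23, 7, 15, -43, 5] -> [-43, -36, -28, -28, -23, 5, 6, 7, 15, 23] -> [23, 15, 7, 6, 5, -23, -28, -28, -36, -43] -> [-23, -15, -7, -6, -5, 23, 28, 28, 36, 43] -> [43, 36, 28, 28, 23, -5, -6, -7, -15, -23]

[29, 22, 1, -17, -18]; [43, 41, 10, 10, -11, -20, -48]; [42, 21, 20, -17, -48]; [43, 36, 28, 28, 23, -5, -6, -7, -15, -23]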